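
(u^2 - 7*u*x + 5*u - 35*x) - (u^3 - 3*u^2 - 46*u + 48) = -u^3 + 4*u^2 - 7*u*x + 51*u - 35*x - 48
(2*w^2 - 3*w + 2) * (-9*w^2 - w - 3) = -18*w^4 + 25*w^3 - 21*w^2 + 7*w - 6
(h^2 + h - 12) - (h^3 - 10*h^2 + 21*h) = -h^3 + 11*h^2 - 20*h - 12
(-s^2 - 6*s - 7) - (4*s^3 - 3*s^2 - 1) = -4*s^3 + 2*s^2 - 6*s - 6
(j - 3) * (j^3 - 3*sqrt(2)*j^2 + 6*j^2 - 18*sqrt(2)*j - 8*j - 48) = j^4 - 3*sqrt(2)*j^3 + 3*j^3 - 26*j^2 - 9*sqrt(2)*j^2 - 24*j + 54*sqrt(2)*j + 144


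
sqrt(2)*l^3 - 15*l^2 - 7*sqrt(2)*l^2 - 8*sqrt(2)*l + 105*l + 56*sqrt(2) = (l - 7)*(l - 8*sqrt(2))*(sqrt(2)*l + 1)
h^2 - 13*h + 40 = (h - 8)*(h - 5)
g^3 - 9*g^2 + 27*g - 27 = (g - 3)^3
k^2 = k^2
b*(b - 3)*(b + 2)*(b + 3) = b^4 + 2*b^3 - 9*b^2 - 18*b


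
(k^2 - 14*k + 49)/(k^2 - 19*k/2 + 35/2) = 2*(k - 7)/(2*k - 5)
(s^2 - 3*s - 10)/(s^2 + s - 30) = (s + 2)/(s + 6)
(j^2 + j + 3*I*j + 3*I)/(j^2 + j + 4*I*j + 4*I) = (j + 3*I)/(j + 4*I)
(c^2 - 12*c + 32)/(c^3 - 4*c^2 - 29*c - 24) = (c - 4)/(c^2 + 4*c + 3)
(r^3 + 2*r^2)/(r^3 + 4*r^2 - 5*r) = r*(r + 2)/(r^2 + 4*r - 5)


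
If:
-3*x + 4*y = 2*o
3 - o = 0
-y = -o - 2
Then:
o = 3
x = 14/3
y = 5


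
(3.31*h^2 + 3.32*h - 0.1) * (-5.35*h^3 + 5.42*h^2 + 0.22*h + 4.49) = -17.7085*h^5 + 0.178200000000004*h^4 + 19.2576*h^3 + 15.0503*h^2 + 14.8848*h - 0.449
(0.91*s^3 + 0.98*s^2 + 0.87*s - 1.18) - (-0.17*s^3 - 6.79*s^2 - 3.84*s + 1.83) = 1.08*s^3 + 7.77*s^2 + 4.71*s - 3.01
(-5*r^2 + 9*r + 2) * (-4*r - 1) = 20*r^3 - 31*r^2 - 17*r - 2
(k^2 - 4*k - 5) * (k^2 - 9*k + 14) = k^4 - 13*k^3 + 45*k^2 - 11*k - 70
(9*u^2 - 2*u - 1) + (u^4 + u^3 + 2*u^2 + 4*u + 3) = u^4 + u^3 + 11*u^2 + 2*u + 2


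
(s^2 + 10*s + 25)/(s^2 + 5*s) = (s + 5)/s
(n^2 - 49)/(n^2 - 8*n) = (n^2 - 49)/(n*(n - 8))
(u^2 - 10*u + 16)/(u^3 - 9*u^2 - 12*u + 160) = (u - 2)/(u^2 - u - 20)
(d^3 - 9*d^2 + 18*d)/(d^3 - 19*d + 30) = d*(d - 6)/(d^2 + 3*d - 10)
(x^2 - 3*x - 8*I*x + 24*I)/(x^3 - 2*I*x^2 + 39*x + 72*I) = (x - 3)/(x^2 + 6*I*x - 9)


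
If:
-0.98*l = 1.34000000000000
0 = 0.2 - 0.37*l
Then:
No Solution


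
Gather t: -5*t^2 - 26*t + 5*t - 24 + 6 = -5*t^2 - 21*t - 18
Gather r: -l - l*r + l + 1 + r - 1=r*(1 - l)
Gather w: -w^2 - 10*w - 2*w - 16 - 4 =-w^2 - 12*w - 20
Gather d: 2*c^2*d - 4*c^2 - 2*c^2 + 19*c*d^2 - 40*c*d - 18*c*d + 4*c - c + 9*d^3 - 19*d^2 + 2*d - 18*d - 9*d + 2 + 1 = -6*c^2 + 3*c + 9*d^3 + d^2*(19*c - 19) + d*(2*c^2 - 58*c - 25) + 3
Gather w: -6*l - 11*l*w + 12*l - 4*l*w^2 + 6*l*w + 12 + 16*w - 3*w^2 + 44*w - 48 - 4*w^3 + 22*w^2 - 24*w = 6*l - 4*w^3 + w^2*(19 - 4*l) + w*(36 - 5*l) - 36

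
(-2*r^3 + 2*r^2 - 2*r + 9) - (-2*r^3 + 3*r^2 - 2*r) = 9 - r^2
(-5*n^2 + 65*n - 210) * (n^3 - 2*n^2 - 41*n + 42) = -5*n^5 + 75*n^4 - 135*n^3 - 2455*n^2 + 11340*n - 8820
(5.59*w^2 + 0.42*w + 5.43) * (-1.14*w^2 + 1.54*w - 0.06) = -6.3726*w^4 + 8.1298*w^3 - 5.8788*w^2 + 8.337*w - 0.3258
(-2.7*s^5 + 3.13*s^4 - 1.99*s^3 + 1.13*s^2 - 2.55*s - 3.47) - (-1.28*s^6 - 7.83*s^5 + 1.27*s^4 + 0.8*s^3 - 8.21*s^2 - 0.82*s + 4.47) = 1.28*s^6 + 5.13*s^5 + 1.86*s^4 - 2.79*s^3 + 9.34*s^2 - 1.73*s - 7.94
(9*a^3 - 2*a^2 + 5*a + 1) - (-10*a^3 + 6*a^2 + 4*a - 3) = 19*a^3 - 8*a^2 + a + 4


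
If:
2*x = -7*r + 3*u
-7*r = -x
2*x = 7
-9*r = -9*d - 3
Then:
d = 1/6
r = 1/2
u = 7/2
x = 7/2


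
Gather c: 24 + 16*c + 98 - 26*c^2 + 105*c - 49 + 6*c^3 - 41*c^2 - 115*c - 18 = 6*c^3 - 67*c^2 + 6*c + 55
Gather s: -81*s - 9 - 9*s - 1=-90*s - 10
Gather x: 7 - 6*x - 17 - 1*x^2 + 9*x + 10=-x^2 + 3*x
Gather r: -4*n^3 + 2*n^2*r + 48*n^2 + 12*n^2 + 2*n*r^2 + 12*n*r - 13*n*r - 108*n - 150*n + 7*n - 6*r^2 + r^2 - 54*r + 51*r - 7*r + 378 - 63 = -4*n^3 + 60*n^2 - 251*n + r^2*(2*n - 5) + r*(2*n^2 - n - 10) + 315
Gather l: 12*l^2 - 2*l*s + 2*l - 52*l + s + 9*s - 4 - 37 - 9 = 12*l^2 + l*(-2*s - 50) + 10*s - 50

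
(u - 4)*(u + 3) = u^2 - u - 12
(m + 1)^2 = m^2 + 2*m + 1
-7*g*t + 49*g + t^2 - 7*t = (-7*g + t)*(t - 7)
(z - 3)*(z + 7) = z^2 + 4*z - 21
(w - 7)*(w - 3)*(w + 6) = w^3 - 4*w^2 - 39*w + 126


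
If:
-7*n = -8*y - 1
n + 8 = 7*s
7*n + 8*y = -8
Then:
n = -1/2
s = 15/14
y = -9/16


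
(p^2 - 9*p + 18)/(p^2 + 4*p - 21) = (p - 6)/(p + 7)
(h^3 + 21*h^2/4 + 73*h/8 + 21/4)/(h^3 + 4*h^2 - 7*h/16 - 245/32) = 4*(2*h^2 + 7*h + 6)/(8*h^2 + 18*h - 35)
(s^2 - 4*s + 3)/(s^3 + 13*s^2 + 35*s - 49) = (s - 3)/(s^2 + 14*s + 49)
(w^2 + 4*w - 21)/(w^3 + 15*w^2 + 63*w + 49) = (w - 3)/(w^2 + 8*w + 7)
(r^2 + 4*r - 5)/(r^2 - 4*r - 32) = (-r^2 - 4*r + 5)/(-r^2 + 4*r + 32)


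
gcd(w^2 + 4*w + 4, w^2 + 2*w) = w + 2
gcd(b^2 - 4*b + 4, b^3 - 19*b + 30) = b - 2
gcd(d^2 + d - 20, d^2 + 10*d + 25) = d + 5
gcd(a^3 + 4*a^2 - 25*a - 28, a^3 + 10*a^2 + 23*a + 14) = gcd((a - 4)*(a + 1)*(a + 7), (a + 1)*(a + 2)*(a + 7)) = a^2 + 8*a + 7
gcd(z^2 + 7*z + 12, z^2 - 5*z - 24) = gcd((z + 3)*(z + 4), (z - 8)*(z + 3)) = z + 3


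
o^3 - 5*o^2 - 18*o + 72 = (o - 6)*(o - 3)*(o + 4)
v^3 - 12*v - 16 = (v - 4)*(v + 2)^2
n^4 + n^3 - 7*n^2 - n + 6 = (n - 2)*(n - 1)*(n + 1)*(n + 3)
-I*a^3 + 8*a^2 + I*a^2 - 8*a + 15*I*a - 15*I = (a + 3*I)*(a + 5*I)*(-I*a + I)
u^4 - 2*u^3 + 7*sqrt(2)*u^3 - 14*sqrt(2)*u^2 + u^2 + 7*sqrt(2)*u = u*(u - 1)^2*(u + 7*sqrt(2))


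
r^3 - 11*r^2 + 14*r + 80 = (r - 8)*(r - 5)*(r + 2)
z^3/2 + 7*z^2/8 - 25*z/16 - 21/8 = (z/2 + 1)*(z - 7/4)*(z + 3/2)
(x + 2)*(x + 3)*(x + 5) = x^3 + 10*x^2 + 31*x + 30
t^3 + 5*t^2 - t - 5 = (t - 1)*(t + 1)*(t + 5)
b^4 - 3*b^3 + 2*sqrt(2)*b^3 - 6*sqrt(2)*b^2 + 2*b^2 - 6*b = b*(b - 3)*(b + sqrt(2))^2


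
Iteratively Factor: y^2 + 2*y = (y)*(y + 2)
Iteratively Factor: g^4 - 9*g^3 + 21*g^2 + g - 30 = (g + 1)*(g^3 - 10*g^2 + 31*g - 30) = (g - 3)*(g + 1)*(g^2 - 7*g + 10) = (g - 5)*(g - 3)*(g + 1)*(g - 2)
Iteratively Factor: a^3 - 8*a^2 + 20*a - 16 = (a - 2)*(a^2 - 6*a + 8) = (a - 4)*(a - 2)*(a - 2)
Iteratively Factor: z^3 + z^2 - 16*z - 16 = (z + 4)*(z^2 - 3*z - 4) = (z - 4)*(z + 4)*(z + 1)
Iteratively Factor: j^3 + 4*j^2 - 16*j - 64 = (j - 4)*(j^2 + 8*j + 16) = (j - 4)*(j + 4)*(j + 4)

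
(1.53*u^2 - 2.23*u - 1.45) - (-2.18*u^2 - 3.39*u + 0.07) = 3.71*u^2 + 1.16*u - 1.52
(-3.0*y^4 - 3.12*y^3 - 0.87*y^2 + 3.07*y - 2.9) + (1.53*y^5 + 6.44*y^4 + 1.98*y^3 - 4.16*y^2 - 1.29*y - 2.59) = 1.53*y^5 + 3.44*y^4 - 1.14*y^3 - 5.03*y^2 + 1.78*y - 5.49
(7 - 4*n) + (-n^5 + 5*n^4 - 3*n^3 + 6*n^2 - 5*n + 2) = -n^5 + 5*n^4 - 3*n^3 + 6*n^2 - 9*n + 9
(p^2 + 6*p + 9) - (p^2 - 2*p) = 8*p + 9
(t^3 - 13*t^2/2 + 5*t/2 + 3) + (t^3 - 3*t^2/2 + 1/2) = 2*t^3 - 8*t^2 + 5*t/2 + 7/2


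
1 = 1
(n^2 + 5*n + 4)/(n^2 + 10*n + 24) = (n + 1)/(n + 6)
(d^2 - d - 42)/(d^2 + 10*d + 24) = (d - 7)/(d + 4)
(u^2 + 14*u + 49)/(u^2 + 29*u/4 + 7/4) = 4*(u + 7)/(4*u + 1)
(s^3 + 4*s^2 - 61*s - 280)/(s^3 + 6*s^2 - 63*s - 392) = (s + 5)/(s + 7)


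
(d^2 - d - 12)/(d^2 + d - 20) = (d + 3)/(d + 5)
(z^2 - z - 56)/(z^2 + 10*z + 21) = (z - 8)/(z + 3)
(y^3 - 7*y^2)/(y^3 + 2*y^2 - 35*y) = y*(y - 7)/(y^2 + 2*y - 35)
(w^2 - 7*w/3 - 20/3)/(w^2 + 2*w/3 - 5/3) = (w - 4)/(w - 1)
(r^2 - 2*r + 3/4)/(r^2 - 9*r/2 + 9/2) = (r - 1/2)/(r - 3)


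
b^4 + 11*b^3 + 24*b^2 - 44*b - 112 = (b - 2)*(b + 2)*(b + 4)*(b + 7)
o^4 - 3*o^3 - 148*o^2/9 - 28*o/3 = o*(o - 6)*(o + 2/3)*(o + 7/3)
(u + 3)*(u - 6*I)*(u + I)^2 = u^4 + 3*u^3 - 4*I*u^3 + 11*u^2 - 12*I*u^2 + 33*u + 6*I*u + 18*I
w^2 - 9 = (w - 3)*(w + 3)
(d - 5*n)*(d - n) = d^2 - 6*d*n + 5*n^2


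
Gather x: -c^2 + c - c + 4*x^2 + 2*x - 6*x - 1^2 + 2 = -c^2 + 4*x^2 - 4*x + 1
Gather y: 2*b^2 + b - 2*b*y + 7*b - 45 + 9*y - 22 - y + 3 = 2*b^2 + 8*b + y*(8 - 2*b) - 64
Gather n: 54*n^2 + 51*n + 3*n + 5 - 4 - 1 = 54*n^2 + 54*n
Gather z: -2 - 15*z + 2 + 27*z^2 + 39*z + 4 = 27*z^2 + 24*z + 4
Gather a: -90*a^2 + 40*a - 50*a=-90*a^2 - 10*a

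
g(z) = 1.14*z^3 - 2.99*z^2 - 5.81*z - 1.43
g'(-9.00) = 325.03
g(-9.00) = -1022.39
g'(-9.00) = 325.03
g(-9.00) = -1022.39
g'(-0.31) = -3.63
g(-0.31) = 0.05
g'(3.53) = 15.70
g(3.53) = -9.05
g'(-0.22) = -4.33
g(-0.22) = -0.31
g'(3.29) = 11.53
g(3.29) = -12.31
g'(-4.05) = 74.51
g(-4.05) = -102.67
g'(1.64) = -6.42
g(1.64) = -13.97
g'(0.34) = -7.45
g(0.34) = -3.71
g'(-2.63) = 33.57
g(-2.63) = -27.57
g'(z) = 3.42*z^2 - 5.98*z - 5.81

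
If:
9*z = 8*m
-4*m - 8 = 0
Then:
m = -2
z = -16/9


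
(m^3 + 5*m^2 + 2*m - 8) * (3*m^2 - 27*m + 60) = 3*m^5 - 12*m^4 - 69*m^3 + 222*m^2 + 336*m - 480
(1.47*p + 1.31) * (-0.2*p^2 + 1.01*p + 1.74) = -0.294*p^3 + 1.2227*p^2 + 3.8809*p + 2.2794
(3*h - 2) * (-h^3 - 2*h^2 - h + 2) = -3*h^4 - 4*h^3 + h^2 + 8*h - 4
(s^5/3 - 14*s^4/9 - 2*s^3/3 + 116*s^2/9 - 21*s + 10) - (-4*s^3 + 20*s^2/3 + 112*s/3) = s^5/3 - 14*s^4/9 + 10*s^3/3 + 56*s^2/9 - 175*s/3 + 10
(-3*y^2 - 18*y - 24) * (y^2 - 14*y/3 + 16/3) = -3*y^4 - 4*y^3 + 44*y^2 + 16*y - 128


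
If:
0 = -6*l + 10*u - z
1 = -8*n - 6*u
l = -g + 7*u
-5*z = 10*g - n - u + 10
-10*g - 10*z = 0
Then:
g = -432/211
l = -459/422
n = 89/422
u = -189/422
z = 432/211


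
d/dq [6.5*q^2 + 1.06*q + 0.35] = 13.0*q + 1.06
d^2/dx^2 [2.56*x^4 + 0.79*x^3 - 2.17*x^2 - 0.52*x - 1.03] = 30.72*x^2 + 4.74*x - 4.34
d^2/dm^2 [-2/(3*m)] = -4/(3*m^3)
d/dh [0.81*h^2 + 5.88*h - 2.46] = 1.62*h + 5.88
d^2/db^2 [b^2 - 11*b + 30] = 2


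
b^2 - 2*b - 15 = (b - 5)*(b + 3)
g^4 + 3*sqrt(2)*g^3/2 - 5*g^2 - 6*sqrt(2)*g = g*(g - 3*sqrt(2)/2)*(g + sqrt(2))*(g + 2*sqrt(2))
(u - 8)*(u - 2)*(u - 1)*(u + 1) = u^4 - 10*u^3 + 15*u^2 + 10*u - 16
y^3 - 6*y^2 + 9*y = y*(y - 3)^2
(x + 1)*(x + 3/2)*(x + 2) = x^3 + 9*x^2/2 + 13*x/2 + 3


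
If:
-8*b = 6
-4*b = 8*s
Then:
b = -3/4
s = 3/8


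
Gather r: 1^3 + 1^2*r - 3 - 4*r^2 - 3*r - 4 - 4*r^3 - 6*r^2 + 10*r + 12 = -4*r^3 - 10*r^2 + 8*r + 6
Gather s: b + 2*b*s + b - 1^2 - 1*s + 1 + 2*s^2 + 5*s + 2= 2*b + 2*s^2 + s*(2*b + 4) + 2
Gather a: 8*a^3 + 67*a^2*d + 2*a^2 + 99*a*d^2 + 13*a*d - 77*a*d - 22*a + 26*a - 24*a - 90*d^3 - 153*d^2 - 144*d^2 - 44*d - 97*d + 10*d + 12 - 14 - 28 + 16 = 8*a^3 + a^2*(67*d + 2) + a*(99*d^2 - 64*d - 20) - 90*d^3 - 297*d^2 - 131*d - 14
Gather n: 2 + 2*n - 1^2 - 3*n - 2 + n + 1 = 0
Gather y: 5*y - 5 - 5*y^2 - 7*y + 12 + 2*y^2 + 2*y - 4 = 3 - 3*y^2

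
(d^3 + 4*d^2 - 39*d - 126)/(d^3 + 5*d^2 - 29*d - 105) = (d - 6)/(d - 5)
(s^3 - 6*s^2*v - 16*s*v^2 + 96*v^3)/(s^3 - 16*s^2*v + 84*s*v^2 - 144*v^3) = (s + 4*v)/(s - 6*v)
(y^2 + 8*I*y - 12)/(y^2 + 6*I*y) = (y + 2*I)/y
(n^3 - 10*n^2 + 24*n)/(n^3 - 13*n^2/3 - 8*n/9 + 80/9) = 9*n*(n - 6)/(9*n^2 - 3*n - 20)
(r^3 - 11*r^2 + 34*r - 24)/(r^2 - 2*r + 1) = (r^2 - 10*r + 24)/(r - 1)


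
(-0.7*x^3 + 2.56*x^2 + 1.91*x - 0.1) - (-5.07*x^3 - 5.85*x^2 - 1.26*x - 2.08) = 4.37*x^3 + 8.41*x^2 + 3.17*x + 1.98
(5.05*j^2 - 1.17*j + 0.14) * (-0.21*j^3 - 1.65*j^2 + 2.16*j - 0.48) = -1.0605*j^5 - 8.0868*j^4 + 12.8091*j^3 - 5.1822*j^2 + 0.864*j - 0.0672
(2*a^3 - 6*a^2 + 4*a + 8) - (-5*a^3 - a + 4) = 7*a^3 - 6*a^2 + 5*a + 4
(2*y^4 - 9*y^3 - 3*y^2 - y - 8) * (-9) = -18*y^4 + 81*y^3 + 27*y^2 + 9*y + 72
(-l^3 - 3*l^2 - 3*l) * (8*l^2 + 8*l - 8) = -8*l^5 - 32*l^4 - 40*l^3 + 24*l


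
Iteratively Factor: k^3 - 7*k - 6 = (k + 2)*(k^2 - 2*k - 3) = (k + 1)*(k + 2)*(k - 3)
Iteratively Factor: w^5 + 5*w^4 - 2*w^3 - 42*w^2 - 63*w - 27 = (w - 3)*(w^4 + 8*w^3 + 22*w^2 + 24*w + 9) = (w - 3)*(w + 3)*(w^3 + 5*w^2 + 7*w + 3) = (w - 3)*(w + 3)^2*(w^2 + 2*w + 1) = (w - 3)*(w + 1)*(w + 3)^2*(w + 1)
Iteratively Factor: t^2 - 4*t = (t - 4)*(t)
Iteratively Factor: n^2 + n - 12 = (n + 4)*(n - 3)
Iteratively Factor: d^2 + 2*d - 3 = (d + 3)*(d - 1)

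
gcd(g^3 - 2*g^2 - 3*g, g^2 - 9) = g - 3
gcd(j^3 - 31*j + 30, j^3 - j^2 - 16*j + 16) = j - 1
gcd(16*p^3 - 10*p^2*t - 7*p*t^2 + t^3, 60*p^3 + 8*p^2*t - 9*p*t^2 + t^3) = 2*p + t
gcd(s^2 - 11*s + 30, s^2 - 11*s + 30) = s^2 - 11*s + 30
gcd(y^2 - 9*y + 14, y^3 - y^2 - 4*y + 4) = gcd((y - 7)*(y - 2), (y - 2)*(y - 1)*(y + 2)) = y - 2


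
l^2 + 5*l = l*(l + 5)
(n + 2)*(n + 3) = n^2 + 5*n + 6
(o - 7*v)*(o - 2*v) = o^2 - 9*o*v + 14*v^2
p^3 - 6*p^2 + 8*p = p*(p - 4)*(p - 2)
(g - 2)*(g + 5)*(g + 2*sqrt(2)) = g^3 + 2*sqrt(2)*g^2 + 3*g^2 - 10*g + 6*sqrt(2)*g - 20*sqrt(2)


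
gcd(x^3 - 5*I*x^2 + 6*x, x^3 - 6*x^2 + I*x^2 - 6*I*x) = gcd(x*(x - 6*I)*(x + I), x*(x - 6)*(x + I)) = x^2 + I*x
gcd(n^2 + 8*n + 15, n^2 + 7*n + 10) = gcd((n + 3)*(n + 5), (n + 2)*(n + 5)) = n + 5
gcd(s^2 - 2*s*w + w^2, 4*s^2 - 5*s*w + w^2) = s - w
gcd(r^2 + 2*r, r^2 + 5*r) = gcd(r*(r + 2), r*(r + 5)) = r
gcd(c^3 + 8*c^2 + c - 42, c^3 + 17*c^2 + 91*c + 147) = c^2 + 10*c + 21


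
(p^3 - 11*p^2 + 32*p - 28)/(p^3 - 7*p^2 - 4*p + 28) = (p - 2)/(p + 2)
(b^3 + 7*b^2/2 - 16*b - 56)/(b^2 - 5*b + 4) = (b^2 + 15*b/2 + 14)/(b - 1)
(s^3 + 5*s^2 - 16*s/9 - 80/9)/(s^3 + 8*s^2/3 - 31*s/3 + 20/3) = (s + 4/3)/(s - 1)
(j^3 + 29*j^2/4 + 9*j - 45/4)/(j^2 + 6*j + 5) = (4*j^2 + 9*j - 9)/(4*(j + 1))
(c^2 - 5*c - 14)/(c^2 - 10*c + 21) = (c + 2)/(c - 3)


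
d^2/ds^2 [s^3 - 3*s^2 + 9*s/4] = 6*s - 6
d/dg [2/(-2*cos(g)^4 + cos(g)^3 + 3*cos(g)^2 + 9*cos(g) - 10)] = 2*(3*cos(g)^2 - 2*cos(3*g) + 9)*sin(g)/(2*(1 - cos(g)^2)^2 - cos(g)^3 + cos(g)^2 - 9*cos(g) + 8)^2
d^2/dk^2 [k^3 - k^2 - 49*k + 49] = 6*k - 2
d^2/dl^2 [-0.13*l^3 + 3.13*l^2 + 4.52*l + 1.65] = 6.26 - 0.78*l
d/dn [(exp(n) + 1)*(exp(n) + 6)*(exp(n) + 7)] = (3*exp(2*n) + 28*exp(n) + 55)*exp(n)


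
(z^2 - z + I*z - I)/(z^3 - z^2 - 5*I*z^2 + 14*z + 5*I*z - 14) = (z + I)/(z^2 - 5*I*z + 14)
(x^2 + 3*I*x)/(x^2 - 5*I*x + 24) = x/(x - 8*I)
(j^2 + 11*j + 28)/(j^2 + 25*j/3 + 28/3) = 3*(j + 4)/(3*j + 4)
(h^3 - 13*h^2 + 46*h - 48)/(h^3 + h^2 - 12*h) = (h^2 - 10*h + 16)/(h*(h + 4))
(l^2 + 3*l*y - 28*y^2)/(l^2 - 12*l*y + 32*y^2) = (-l - 7*y)/(-l + 8*y)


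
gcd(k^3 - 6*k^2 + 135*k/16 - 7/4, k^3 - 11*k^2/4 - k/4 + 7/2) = k - 7/4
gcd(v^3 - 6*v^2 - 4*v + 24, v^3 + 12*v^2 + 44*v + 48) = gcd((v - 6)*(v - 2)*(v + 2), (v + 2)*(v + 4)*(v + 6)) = v + 2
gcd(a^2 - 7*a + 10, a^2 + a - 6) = a - 2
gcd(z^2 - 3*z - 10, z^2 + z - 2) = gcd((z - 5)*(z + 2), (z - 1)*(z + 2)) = z + 2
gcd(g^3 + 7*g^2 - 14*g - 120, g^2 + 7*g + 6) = g + 6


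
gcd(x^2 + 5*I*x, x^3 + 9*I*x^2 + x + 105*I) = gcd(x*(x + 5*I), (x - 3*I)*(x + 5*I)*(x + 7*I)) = x + 5*I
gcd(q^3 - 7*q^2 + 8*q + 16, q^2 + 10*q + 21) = 1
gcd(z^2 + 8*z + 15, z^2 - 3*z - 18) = z + 3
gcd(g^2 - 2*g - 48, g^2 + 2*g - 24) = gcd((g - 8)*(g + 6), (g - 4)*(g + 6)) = g + 6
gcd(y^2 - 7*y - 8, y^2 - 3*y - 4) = y + 1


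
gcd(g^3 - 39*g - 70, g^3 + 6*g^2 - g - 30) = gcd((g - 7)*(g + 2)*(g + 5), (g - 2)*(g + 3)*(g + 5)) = g + 5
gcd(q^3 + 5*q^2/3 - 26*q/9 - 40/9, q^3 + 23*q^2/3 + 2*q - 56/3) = q + 2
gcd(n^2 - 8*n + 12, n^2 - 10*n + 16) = n - 2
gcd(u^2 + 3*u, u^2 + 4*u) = u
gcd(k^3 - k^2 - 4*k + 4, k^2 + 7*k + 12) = 1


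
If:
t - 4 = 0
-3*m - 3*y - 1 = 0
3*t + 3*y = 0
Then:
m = 11/3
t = 4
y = -4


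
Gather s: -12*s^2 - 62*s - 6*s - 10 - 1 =-12*s^2 - 68*s - 11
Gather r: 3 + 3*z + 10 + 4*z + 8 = 7*z + 21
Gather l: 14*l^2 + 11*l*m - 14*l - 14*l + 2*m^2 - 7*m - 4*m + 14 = 14*l^2 + l*(11*m - 28) + 2*m^2 - 11*m + 14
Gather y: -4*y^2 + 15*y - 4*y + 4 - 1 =-4*y^2 + 11*y + 3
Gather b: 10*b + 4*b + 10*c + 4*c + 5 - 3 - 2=14*b + 14*c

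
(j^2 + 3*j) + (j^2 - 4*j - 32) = 2*j^2 - j - 32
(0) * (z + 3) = 0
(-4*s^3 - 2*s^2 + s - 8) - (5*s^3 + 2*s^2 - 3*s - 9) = -9*s^3 - 4*s^2 + 4*s + 1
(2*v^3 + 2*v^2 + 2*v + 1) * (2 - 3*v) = -6*v^4 - 2*v^3 - 2*v^2 + v + 2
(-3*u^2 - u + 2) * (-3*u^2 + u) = 9*u^4 - 7*u^2 + 2*u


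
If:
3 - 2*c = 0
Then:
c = 3/2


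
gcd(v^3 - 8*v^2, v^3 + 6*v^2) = v^2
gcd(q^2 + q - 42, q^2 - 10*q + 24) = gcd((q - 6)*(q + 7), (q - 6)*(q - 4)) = q - 6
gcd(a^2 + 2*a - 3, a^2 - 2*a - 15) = a + 3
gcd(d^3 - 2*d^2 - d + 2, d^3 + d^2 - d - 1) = d^2 - 1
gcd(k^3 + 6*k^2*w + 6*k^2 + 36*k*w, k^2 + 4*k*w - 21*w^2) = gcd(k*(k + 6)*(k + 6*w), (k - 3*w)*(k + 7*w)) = 1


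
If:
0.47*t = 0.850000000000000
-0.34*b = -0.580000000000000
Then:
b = 1.71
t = 1.81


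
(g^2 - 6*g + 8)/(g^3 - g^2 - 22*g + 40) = 1/(g + 5)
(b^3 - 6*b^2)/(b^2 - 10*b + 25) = b^2*(b - 6)/(b^2 - 10*b + 25)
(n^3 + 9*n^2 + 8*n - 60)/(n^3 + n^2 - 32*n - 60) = (n^2 + 4*n - 12)/(n^2 - 4*n - 12)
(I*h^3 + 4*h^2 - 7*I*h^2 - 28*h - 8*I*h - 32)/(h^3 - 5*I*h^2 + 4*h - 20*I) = (I*h^3 + h^2*(4 - 7*I) + h*(-28 - 8*I) - 32)/(h^3 - 5*I*h^2 + 4*h - 20*I)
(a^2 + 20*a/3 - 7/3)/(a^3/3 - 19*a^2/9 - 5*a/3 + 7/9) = 3*(a + 7)/(a^2 - 6*a - 7)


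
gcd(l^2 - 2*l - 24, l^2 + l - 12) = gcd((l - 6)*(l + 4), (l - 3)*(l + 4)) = l + 4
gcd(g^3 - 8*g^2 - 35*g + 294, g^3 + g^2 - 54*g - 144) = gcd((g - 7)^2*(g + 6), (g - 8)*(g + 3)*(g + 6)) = g + 6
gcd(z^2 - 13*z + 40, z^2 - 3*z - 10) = z - 5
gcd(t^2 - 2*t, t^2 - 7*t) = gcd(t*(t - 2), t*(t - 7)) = t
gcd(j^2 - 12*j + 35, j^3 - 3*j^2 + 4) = 1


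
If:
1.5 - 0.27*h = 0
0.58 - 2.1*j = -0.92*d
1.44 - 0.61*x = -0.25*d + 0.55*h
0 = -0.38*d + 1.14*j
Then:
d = -2.64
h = 5.56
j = -0.88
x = -3.73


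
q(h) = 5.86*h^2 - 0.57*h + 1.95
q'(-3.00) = -35.73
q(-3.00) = 56.40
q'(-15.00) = -176.37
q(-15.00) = 1329.00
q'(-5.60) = -66.20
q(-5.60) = 188.91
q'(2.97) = 34.24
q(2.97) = 51.95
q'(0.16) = 1.31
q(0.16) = 2.01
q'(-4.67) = -55.30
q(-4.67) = 132.41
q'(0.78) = 8.57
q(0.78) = 5.07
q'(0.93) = 10.33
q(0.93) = 6.49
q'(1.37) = 15.49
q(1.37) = 12.17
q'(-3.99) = -47.33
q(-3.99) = 97.52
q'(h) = 11.72*h - 0.57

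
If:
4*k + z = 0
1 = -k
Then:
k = -1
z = 4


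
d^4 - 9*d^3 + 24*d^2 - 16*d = d*(d - 4)^2*(d - 1)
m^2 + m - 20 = (m - 4)*(m + 5)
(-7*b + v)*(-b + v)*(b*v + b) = 7*b^3*v + 7*b^3 - 8*b^2*v^2 - 8*b^2*v + b*v^3 + b*v^2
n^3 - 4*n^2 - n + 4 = (n - 4)*(n - 1)*(n + 1)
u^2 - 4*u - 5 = (u - 5)*(u + 1)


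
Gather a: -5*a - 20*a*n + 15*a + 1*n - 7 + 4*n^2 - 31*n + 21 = a*(10 - 20*n) + 4*n^2 - 30*n + 14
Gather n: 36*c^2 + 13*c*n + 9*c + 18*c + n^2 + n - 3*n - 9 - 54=36*c^2 + 27*c + n^2 + n*(13*c - 2) - 63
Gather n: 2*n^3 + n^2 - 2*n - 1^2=2*n^3 + n^2 - 2*n - 1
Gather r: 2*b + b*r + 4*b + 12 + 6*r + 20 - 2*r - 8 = 6*b + r*(b + 4) + 24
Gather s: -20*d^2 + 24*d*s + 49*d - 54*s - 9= -20*d^2 + 49*d + s*(24*d - 54) - 9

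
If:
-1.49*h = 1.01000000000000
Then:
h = -0.68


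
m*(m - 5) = m^2 - 5*m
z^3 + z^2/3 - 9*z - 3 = (z - 3)*(z + 1/3)*(z + 3)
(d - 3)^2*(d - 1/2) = d^3 - 13*d^2/2 + 12*d - 9/2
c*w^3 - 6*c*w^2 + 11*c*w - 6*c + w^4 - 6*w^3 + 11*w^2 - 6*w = (c + w)*(w - 3)*(w - 2)*(w - 1)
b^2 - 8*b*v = b*(b - 8*v)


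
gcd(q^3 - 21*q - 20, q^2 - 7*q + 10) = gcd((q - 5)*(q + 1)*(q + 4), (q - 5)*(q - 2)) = q - 5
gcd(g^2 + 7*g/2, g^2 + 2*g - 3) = 1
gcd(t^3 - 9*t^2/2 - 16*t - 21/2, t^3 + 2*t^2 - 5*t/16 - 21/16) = t + 1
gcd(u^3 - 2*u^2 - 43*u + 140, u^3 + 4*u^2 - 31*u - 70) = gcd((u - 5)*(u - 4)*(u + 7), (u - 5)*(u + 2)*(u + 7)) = u^2 + 2*u - 35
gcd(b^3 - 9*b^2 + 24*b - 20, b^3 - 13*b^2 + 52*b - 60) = b^2 - 7*b + 10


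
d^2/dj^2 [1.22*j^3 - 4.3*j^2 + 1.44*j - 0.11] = 7.32*j - 8.6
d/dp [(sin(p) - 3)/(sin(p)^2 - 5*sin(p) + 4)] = (6*sin(p) + cos(p)^2 - 12)*cos(p)/(sin(p)^2 - 5*sin(p) + 4)^2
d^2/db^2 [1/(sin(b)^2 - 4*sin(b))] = 2*(-2*sin(b) + 6 - 5/sin(b) - 12/sin(b)^2 + 16/sin(b)^3)/(sin(b) - 4)^3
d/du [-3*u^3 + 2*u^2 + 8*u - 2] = -9*u^2 + 4*u + 8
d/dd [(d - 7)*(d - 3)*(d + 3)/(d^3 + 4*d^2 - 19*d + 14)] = (11*d^4 - 20*d^3 + 22*d^2 - 700*d + 1071)/(d^6 + 8*d^5 - 22*d^4 - 124*d^3 + 473*d^2 - 532*d + 196)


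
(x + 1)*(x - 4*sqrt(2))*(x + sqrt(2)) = x^3 - 3*sqrt(2)*x^2 + x^2 - 8*x - 3*sqrt(2)*x - 8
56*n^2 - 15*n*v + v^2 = (-8*n + v)*(-7*n + v)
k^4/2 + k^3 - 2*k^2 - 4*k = k*(k/2 + 1)*(k - 2)*(k + 2)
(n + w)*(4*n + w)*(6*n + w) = 24*n^3 + 34*n^2*w + 11*n*w^2 + w^3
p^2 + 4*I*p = p*(p + 4*I)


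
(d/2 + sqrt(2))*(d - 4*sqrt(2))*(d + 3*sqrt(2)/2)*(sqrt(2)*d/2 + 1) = sqrt(2)*d^4/4 + d^3/4 - 23*sqrt(2)*d^2/4 - 23*d - 12*sqrt(2)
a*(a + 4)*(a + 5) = a^3 + 9*a^2 + 20*a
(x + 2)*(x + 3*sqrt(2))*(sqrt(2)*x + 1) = sqrt(2)*x^3 + 2*sqrt(2)*x^2 + 7*x^2 + 3*sqrt(2)*x + 14*x + 6*sqrt(2)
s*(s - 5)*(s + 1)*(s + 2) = s^4 - 2*s^3 - 13*s^2 - 10*s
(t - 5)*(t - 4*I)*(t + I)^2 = t^4 - 5*t^3 - 2*I*t^3 + 7*t^2 + 10*I*t^2 - 35*t + 4*I*t - 20*I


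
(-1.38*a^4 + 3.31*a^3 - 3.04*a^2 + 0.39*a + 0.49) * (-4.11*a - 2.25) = 5.6718*a^5 - 10.4991*a^4 + 5.0469*a^3 + 5.2371*a^2 - 2.8914*a - 1.1025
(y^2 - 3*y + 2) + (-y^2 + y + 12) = 14 - 2*y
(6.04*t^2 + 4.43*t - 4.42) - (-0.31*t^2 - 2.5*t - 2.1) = 6.35*t^2 + 6.93*t - 2.32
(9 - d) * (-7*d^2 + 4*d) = 7*d^3 - 67*d^2 + 36*d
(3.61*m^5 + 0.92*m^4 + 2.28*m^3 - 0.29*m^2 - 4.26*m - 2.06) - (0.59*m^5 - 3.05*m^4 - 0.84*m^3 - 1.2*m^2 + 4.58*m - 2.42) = 3.02*m^5 + 3.97*m^4 + 3.12*m^3 + 0.91*m^2 - 8.84*m + 0.36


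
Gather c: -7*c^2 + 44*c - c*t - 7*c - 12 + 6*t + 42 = -7*c^2 + c*(37 - t) + 6*t + 30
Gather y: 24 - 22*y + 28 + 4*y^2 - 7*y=4*y^2 - 29*y + 52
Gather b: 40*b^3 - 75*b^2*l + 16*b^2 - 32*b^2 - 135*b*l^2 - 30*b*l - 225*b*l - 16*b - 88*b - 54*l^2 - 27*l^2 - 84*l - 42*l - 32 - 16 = 40*b^3 + b^2*(-75*l - 16) + b*(-135*l^2 - 255*l - 104) - 81*l^2 - 126*l - 48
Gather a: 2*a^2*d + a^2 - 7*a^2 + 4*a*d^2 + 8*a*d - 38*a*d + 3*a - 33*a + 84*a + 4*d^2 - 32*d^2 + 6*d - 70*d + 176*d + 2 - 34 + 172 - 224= a^2*(2*d - 6) + a*(4*d^2 - 30*d + 54) - 28*d^2 + 112*d - 84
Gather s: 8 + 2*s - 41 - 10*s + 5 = -8*s - 28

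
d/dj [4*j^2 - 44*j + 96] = 8*j - 44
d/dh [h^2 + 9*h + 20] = 2*h + 9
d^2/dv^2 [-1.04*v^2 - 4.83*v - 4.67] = -2.08000000000000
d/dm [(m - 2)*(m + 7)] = 2*m + 5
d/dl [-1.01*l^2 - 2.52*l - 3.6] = -2.02*l - 2.52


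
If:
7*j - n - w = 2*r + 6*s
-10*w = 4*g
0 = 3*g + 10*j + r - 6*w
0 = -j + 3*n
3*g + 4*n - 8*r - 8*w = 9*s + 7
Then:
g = -5*w/2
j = 489*w/248 + 21/124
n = 163*w/248 + 7/124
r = -771*w/124 - 105/62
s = 127*w/31 + 70/93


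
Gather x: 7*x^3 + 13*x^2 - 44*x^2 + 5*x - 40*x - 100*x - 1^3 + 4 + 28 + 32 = 7*x^3 - 31*x^2 - 135*x + 63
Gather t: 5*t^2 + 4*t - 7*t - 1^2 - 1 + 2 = 5*t^2 - 3*t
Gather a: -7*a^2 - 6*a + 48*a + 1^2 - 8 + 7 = -7*a^2 + 42*a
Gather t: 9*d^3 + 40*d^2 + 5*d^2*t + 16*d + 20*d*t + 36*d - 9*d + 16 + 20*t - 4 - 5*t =9*d^3 + 40*d^2 + 43*d + t*(5*d^2 + 20*d + 15) + 12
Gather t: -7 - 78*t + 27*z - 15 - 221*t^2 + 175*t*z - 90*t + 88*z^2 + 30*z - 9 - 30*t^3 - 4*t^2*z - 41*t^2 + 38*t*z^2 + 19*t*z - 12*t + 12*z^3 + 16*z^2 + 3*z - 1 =-30*t^3 + t^2*(-4*z - 262) + t*(38*z^2 + 194*z - 180) + 12*z^3 + 104*z^2 + 60*z - 32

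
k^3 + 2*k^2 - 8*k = k*(k - 2)*(k + 4)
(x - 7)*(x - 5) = x^2 - 12*x + 35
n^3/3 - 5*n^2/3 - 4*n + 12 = (n/3 + 1)*(n - 6)*(n - 2)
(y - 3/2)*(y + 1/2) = y^2 - y - 3/4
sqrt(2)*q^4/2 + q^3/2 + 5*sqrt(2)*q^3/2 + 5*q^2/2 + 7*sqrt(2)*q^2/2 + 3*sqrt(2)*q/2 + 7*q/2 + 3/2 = (q + 1)^2*(q + 3)*(sqrt(2)*q/2 + 1/2)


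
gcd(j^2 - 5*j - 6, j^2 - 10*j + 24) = j - 6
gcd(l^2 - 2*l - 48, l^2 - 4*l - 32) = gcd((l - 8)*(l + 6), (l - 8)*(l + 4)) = l - 8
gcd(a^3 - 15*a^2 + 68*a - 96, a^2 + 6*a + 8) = 1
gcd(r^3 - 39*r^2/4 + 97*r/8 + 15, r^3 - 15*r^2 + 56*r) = r - 8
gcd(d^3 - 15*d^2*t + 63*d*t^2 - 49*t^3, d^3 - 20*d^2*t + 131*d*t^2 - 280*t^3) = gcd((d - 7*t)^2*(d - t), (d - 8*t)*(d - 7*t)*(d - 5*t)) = -d + 7*t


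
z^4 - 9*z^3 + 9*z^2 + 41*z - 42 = (z - 7)*(z - 3)*(z - 1)*(z + 2)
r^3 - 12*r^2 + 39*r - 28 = (r - 7)*(r - 4)*(r - 1)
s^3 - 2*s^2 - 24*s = s*(s - 6)*(s + 4)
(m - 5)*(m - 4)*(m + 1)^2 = m^4 - 7*m^3 + 3*m^2 + 31*m + 20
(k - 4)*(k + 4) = k^2 - 16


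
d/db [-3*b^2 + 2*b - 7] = 2 - 6*b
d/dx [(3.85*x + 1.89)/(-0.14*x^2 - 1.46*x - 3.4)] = (0.539*x^2 + 0.5292*x - 10.3306)/(0.0196*x^4 + 0.4088*x^3 + 3.0836*x^2 + 9.928*x + 11.56)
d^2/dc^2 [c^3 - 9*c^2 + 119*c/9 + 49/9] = 6*c - 18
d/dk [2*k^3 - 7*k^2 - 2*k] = 6*k^2 - 14*k - 2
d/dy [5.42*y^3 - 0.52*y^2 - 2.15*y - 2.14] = 16.26*y^2 - 1.04*y - 2.15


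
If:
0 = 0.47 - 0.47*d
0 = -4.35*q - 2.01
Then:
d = 1.00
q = -0.46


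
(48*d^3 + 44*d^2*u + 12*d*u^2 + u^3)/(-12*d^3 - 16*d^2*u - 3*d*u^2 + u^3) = (24*d^2 + 10*d*u + u^2)/(-6*d^2 - 5*d*u + u^2)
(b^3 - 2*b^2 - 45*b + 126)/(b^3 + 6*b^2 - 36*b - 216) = (b^2 + 4*b - 21)/(b^2 + 12*b + 36)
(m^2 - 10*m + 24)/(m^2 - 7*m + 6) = (m - 4)/(m - 1)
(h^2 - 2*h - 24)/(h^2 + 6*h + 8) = (h - 6)/(h + 2)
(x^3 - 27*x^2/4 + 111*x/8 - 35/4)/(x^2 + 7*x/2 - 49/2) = (4*x^2 - 13*x + 10)/(4*(x + 7))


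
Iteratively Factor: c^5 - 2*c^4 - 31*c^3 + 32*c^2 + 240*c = (c + 3)*(c^4 - 5*c^3 - 16*c^2 + 80*c) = (c - 5)*(c + 3)*(c^3 - 16*c) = (c - 5)*(c - 4)*(c + 3)*(c^2 + 4*c) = (c - 5)*(c - 4)*(c + 3)*(c + 4)*(c)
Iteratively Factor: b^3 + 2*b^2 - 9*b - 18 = (b + 3)*(b^2 - b - 6) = (b + 2)*(b + 3)*(b - 3)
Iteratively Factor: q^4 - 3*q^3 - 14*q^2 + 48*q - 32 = (q - 2)*(q^3 - q^2 - 16*q + 16) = (q - 2)*(q - 1)*(q^2 - 16) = (q - 4)*(q - 2)*(q - 1)*(q + 4)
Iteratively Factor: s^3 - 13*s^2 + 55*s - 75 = (s - 3)*(s^2 - 10*s + 25) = (s - 5)*(s - 3)*(s - 5)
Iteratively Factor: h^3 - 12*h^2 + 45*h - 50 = (h - 5)*(h^2 - 7*h + 10) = (h - 5)^2*(h - 2)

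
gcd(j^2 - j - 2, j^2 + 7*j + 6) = j + 1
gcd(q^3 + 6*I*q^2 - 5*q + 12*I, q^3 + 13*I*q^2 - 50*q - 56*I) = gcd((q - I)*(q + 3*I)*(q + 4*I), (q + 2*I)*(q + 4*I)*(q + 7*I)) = q + 4*I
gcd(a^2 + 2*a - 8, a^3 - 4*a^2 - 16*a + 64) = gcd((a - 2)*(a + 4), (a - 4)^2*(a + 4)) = a + 4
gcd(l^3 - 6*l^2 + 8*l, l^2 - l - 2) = l - 2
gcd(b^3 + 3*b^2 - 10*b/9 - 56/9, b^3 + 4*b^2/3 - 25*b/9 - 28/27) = b^2 + b - 28/9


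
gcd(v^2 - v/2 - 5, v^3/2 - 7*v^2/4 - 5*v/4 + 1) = 1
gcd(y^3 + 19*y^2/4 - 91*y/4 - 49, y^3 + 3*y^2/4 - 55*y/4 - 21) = y^2 - 9*y/4 - 7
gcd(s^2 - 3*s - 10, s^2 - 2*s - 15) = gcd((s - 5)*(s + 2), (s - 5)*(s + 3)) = s - 5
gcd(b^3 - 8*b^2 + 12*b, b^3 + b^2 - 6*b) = b^2 - 2*b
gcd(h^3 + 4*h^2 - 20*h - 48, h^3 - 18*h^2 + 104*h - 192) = h - 4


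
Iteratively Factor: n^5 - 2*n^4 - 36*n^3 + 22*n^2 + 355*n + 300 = (n - 5)*(n^4 + 3*n^3 - 21*n^2 - 83*n - 60) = (n - 5)*(n + 1)*(n^3 + 2*n^2 - 23*n - 60) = (n - 5)^2*(n + 1)*(n^2 + 7*n + 12) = (n - 5)^2*(n + 1)*(n + 3)*(n + 4)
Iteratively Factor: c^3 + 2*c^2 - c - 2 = (c - 1)*(c^2 + 3*c + 2) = (c - 1)*(c + 1)*(c + 2)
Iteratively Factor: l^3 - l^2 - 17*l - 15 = (l + 3)*(l^2 - 4*l - 5) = (l - 5)*(l + 3)*(l + 1)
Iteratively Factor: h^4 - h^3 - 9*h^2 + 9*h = (h - 3)*(h^3 + 2*h^2 - 3*h) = (h - 3)*(h - 1)*(h^2 + 3*h) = (h - 3)*(h - 1)*(h + 3)*(h)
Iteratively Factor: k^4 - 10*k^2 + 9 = (k - 3)*(k^3 + 3*k^2 - k - 3) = (k - 3)*(k + 3)*(k^2 - 1) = (k - 3)*(k + 1)*(k + 3)*(k - 1)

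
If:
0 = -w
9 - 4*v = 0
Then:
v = 9/4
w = 0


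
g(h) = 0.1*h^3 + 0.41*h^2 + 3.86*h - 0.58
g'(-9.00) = 20.78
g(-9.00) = -75.01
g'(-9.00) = 20.78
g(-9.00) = -75.01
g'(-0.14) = 3.75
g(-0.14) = -1.11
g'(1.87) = 6.44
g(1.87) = 8.73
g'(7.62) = 27.53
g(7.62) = 96.88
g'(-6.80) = 12.16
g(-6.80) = -39.31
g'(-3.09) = 4.19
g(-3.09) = -11.54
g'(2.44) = 7.65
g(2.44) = 12.73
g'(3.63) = 10.79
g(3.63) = 23.62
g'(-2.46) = 3.66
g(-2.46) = -9.08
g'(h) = 0.3*h^2 + 0.82*h + 3.86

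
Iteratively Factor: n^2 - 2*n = (n)*(n - 2)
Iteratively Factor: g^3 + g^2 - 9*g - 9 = (g - 3)*(g^2 + 4*g + 3) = (g - 3)*(g + 1)*(g + 3)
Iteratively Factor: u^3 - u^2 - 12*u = (u + 3)*(u^2 - 4*u) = (u - 4)*(u + 3)*(u)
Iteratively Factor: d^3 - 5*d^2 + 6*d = (d - 2)*(d^2 - 3*d) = d*(d - 2)*(d - 3)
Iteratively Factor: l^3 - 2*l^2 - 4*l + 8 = (l - 2)*(l^2 - 4) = (l - 2)^2*(l + 2)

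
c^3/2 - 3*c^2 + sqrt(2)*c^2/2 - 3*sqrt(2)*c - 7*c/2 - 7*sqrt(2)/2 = (c/2 + sqrt(2)/2)*(c - 7)*(c + 1)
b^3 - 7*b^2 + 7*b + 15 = (b - 5)*(b - 3)*(b + 1)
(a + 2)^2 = a^2 + 4*a + 4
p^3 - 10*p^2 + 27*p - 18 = (p - 6)*(p - 3)*(p - 1)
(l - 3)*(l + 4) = l^2 + l - 12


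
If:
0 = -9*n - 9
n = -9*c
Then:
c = 1/9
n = -1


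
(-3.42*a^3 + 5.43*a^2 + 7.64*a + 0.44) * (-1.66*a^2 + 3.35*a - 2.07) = 5.6772*a^5 - 20.4708*a^4 + 12.5875*a^3 + 13.6235*a^2 - 14.3408*a - 0.9108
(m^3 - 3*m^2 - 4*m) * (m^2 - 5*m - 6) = m^5 - 8*m^4 + 5*m^3 + 38*m^2 + 24*m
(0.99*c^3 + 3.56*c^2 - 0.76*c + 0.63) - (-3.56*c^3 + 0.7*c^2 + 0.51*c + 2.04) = 4.55*c^3 + 2.86*c^2 - 1.27*c - 1.41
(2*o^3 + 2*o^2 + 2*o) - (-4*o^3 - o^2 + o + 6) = 6*o^3 + 3*o^2 + o - 6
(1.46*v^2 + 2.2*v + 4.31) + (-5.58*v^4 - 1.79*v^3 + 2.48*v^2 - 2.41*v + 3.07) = -5.58*v^4 - 1.79*v^3 + 3.94*v^2 - 0.21*v + 7.38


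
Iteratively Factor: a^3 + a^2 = (a)*(a^2 + a) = a^2*(a + 1)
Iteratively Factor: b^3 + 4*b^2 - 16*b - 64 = (b - 4)*(b^2 + 8*b + 16) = (b - 4)*(b + 4)*(b + 4)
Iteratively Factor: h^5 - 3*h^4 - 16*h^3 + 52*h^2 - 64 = (h - 2)*(h^4 - h^3 - 18*h^2 + 16*h + 32) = (h - 2)*(h + 1)*(h^3 - 2*h^2 - 16*h + 32) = (h - 2)^2*(h + 1)*(h^2 - 16) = (h - 4)*(h - 2)^2*(h + 1)*(h + 4)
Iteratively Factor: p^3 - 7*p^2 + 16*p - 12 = (p - 2)*(p^2 - 5*p + 6) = (p - 2)^2*(p - 3)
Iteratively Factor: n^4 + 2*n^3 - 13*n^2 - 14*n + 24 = (n + 2)*(n^3 - 13*n + 12) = (n + 2)*(n + 4)*(n^2 - 4*n + 3) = (n - 3)*(n + 2)*(n + 4)*(n - 1)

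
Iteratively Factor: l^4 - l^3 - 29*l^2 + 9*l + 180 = (l + 3)*(l^3 - 4*l^2 - 17*l + 60) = (l - 3)*(l + 3)*(l^2 - l - 20) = (l - 3)*(l + 3)*(l + 4)*(l - 5)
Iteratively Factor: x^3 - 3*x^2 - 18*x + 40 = (x + 4)*(x^2 - 7*x + 10) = (x - 5)*(x + 4)*(x - 2)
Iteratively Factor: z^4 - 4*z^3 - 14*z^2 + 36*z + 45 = (z + 1)*(z^3 - 5*z^2 - 9*z + 45) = (z - 3)*(z + 1)*(z^2 - 2*z - 15) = (z - 3)*(z + 1)*(z + 3)*(z - 5)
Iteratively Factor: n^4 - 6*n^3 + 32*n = (n + 2)*(n^3 - 8*n^2 + 16*n) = (n - 4)*(n + 2)*(n^2 - 4*n) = (n - 4)^2*(n + 2)*(n)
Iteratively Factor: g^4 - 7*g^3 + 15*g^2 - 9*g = (g - 3)*(g^3 - 4*g^2 + 3*g) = (g - 3)^2*(g^2 - g) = (g - 3)^2*(g - 1)*(g)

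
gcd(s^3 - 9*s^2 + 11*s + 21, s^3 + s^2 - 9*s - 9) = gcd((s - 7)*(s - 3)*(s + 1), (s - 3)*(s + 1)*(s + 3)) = s^2 - 2*s - 3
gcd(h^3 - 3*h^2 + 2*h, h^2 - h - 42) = 1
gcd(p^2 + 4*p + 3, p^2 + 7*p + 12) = p + 3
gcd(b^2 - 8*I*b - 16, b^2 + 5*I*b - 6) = 1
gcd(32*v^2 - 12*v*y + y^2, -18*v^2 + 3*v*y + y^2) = 1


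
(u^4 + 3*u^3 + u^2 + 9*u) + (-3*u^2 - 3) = u^4 + 3*u^3 - 2*u^2 + 9*u - 3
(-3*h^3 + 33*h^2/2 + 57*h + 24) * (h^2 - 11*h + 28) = -3*h^5 + 99*h^4/2 - 417*h^3/2 - 141*h^2 + 1332*h + 672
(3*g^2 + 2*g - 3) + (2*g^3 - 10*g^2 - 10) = 2*g^3 - 7*g^2 + 2*g - 13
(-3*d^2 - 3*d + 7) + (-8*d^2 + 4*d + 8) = -11*d^2 + d + 15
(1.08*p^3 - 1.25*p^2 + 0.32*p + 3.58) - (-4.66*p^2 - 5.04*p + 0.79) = 1.08*p^3 + 3.41*p^2 + 5.36*p + 2.79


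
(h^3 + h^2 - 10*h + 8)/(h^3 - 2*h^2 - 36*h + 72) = (h^2 + 3*h - 4)/(h^2 - 36)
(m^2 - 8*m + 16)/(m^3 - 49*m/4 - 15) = 4*(m - 4)/(4*m^2 + 16*m + 15)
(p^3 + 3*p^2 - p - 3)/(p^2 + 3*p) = p - 1/p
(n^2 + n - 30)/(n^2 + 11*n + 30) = (n - 5)/(n + 5)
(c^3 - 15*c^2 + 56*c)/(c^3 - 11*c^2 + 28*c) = (c - 8)/(c - 4)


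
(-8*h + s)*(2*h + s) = -16*h^2 - 6*h*s + s^2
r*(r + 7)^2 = r^3 + 14*r^2 + 49*r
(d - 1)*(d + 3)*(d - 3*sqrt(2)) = d^3 - 3*sqrt(2)*d^2 + 2*d^2 - 6*sqrt(2)*d - 3*d + 9*sqrt(2)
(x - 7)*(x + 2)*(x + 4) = x^3 - x^2 - 34*x - 56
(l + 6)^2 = l^2 + 12*l + 36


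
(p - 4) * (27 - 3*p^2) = -3*p^3 + 12*p^2 + 27*p - 108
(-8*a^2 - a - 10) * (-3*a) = 24*a^3 + 3*a^2 + 30*a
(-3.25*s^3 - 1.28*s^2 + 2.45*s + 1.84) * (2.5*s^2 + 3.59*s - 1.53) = -8.125*s^5 - 14.8675*s^4 + 6.5023*s^3 + 15.3539*s^2 + 2.8571*s - 2.8152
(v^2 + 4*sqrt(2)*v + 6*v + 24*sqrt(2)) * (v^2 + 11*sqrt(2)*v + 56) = v^4 + 6*v^3 + 15*sqrt(2)*v^3 + 90*sqrt(2)*v^2 + 144*v^2 + 224*sqrt(2)*v + 864*v + 1344*sqrt(2)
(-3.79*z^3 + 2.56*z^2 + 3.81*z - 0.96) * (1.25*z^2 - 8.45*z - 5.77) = -4.7375*z^5 + 35.2255*z^4 + 4.9988*z^3 - 48.1657*z^2 - 13.8717*z + 5.5392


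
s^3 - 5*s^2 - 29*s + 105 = (s - 7)*(s - 3)*(s + 5)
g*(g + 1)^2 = g^3 + 2*g^2 + g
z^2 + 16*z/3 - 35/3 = (z - 5/3)*(z + 7)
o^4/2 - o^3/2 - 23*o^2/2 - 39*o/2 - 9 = (o/2 + 1/2)*(o - 6)*(o + 1)*(o + 3)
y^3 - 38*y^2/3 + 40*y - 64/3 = (y - 8)*(y - 4)*(y - 2/3)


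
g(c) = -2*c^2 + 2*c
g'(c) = 2 - 4*c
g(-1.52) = -7.66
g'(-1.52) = 8.08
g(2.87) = -10.73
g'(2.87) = -9.48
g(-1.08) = -4.49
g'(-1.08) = 6.32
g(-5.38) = -68.65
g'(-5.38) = 23.52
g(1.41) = -1.16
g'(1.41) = -3.64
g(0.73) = 0.39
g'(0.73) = -0.92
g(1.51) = -1.54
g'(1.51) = -4.04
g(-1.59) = -8.24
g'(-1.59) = 8.36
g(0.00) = 0.00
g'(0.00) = 2.00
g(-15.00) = -480.00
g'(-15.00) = 62.00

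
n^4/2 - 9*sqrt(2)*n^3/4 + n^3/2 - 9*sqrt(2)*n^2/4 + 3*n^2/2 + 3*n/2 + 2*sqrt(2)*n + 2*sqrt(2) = (n/2 + 1/2)*(n - 4*sqrt(2))*(n - sqrt(2))*(n + sqrt(2)/2)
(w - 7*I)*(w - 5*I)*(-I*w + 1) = -I*w^3 - 11*w^2 + 23*I*w - 35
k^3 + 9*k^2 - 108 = (k - 3)*(k + 6)^2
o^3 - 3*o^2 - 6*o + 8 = (o - 4)*(o - 1)*(o + 2)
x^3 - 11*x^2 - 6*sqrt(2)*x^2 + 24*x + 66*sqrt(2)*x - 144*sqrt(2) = (x - 8)*(x - 3)*(x - 6*sqrt(2))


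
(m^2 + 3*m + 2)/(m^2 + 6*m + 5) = (m + 2)/(m + 5)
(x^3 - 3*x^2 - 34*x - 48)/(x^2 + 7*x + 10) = (x^2 - 5*x - 24)/(x + 5)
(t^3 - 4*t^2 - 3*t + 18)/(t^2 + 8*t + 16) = (t^3 - 4*t^2 - 3*t + 18)/(t^2 + 8*t + 16)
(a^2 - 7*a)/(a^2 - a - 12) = a*(7 - a)/(-a^2 + a + 12)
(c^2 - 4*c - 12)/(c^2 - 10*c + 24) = (c + 2)/(c - 4)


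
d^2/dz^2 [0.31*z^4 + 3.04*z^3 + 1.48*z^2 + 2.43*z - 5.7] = 3.72*z^2 + 18.24*z + 2.96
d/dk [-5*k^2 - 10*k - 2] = -10*k - 10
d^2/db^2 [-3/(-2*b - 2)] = 3/(b + 1)^3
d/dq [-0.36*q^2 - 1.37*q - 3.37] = -0.72*q - 1.37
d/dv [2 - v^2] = -2*v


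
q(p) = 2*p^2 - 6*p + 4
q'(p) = 4*p - 6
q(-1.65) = 19.34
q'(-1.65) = -12.60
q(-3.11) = 42.00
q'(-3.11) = -18.44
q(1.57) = -0.49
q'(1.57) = 0.28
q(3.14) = 4.88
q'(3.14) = 6.56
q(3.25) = 5.62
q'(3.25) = 7.00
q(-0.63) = 8.57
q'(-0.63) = -8.52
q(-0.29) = 5.91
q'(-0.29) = -7.16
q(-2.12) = 25.71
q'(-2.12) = -14.48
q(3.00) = 4.00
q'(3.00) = 6.00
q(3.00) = 4.00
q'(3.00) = 6.00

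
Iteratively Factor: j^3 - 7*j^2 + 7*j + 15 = (j - 5)*(j^2 - 2*j - 3) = (j - 5)*(j + 1)*(j - 3)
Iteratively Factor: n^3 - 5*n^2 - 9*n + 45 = (n - 5)*(n^2 - 9) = (n - 5)*(n - 3)*(n + 3)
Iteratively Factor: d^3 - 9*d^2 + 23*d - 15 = (d - 3)*(d^2 - 6*d + 5) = (d - 3)*(d - 1)*(d - 5)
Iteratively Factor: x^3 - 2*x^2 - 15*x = (x + 3)*(x^2 - 5*x) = (x - 5)*(x + 3)*(x)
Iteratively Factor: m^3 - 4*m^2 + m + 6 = (m + 1)*(m^2 - 5*m + 6) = (m - 3)*(m + 1)*(m - 2)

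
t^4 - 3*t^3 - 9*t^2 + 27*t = t*(t - 3)^2*(t + 3)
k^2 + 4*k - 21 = (k - 3)*(k + 7)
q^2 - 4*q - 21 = (q - 7)*(q + 3)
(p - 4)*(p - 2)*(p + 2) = p^3 - 4*p^2 - 4*p + 16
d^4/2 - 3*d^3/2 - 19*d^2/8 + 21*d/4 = d*(d/2 + 1)*(d - 7/2)*(d - 3/2)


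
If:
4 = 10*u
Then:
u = 2/5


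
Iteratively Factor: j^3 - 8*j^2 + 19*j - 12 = (j - 3)*(j^2 - 5*j + 4) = (j - 3)*(j - 1)*(j - 4)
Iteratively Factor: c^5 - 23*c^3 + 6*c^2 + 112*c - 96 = (c + 3)*(c^4 - 3*c^3 - 14*c^2 + 48*c - 32) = (c - 4)*(c + 3)*(c^3 + c^2 - 10*c + 8) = (c - 4)*(c - 2)*(c + 3)*(c^2 + 3*c - 4) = (c - 4)*(c - 2)*(c + 3)*(c + 4)*(c - 1)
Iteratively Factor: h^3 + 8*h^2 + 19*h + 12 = (h + 3)*(h^2 + 5*h + 4) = (h + 3)*(h + 4)*(h + 1)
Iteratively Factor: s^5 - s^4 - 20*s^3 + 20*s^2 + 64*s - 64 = (s - 2)*(s^4 + s^3 - 18*s^2 - 16*s + 32) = (s - 2)*(s + 2)*(s^3 - s^2 - 16*s + 16) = (s - 2)*(s - 1)*(s + 2)*(s^2 - 16) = (s - 4)*(s - 2)*(s - 1)*(s + 2)*(s + 4)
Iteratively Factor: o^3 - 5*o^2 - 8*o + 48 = (o + 3)*(o^2 - 8*o + 16) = (o - 4)*(o + 3)*(o - 4)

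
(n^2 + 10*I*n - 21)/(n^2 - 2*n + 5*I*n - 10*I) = (n^2 + 10*I*n - 21)/(n^2 + n*(-2 + 5*I) - 10*I)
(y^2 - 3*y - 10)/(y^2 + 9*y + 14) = (y - 5)/(y + 7)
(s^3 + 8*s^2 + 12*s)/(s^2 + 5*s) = (s^2 + 8*s + 12)/(s + 5)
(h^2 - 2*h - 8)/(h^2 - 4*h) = (h + 2)/h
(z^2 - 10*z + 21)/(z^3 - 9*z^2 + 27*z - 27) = (z - 7)/(z^2 - 6*z + 9)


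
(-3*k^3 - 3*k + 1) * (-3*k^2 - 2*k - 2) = 9*k^5 + 6*k^4 + 15*k^3 + 3*k^2 + 4*k - 2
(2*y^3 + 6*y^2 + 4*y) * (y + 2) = 2*y^4 + 10*y^3 + 16*y^2 + 8*y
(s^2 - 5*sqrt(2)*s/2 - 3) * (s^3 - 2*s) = s^5 - 5*sqrt(2)*s^4/2 - 5*s^3 + 5*sqrt(2)*s^2 + 6*s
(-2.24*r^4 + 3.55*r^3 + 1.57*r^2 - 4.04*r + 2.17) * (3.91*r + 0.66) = -8.7584*r^5 + 12.4021*r^4 + 8.4817*r^3 - 14.7602*r^2 + 5.8183*r + 1.4322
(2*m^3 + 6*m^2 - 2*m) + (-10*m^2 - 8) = 2*m^3 - 4*m^2 - 2*m - 8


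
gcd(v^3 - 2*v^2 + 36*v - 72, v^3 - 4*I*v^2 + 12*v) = v - 6*I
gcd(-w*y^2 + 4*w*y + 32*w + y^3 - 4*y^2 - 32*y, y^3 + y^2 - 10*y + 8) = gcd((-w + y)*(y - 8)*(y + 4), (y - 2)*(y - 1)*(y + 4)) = y + 4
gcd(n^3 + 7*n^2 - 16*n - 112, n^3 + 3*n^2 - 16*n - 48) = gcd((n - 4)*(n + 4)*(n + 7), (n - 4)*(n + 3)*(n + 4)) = n^2 - 16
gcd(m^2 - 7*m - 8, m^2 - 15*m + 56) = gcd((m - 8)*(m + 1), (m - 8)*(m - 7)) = m - 8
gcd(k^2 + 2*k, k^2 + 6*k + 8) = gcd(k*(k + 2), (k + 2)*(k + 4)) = k + 2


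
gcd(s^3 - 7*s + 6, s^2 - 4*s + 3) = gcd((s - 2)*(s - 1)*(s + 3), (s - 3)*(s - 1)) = s - 1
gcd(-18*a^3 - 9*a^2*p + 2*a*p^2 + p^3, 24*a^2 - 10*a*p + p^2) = 1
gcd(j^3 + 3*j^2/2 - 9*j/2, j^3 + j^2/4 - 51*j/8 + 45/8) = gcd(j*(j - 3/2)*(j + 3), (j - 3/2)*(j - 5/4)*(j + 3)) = j^2 + 3*j/2 - 9/2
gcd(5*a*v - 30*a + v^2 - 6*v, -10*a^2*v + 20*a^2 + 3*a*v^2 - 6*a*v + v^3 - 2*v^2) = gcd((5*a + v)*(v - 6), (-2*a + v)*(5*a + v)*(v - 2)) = 5*a + v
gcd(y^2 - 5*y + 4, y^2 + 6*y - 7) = y - 1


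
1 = 1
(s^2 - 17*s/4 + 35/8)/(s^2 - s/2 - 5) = (s - 7/4)/(s + 2)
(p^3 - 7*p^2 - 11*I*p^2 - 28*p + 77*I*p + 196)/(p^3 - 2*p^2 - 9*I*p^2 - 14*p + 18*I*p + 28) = (p^2 - p*(7 + 4*I) + 28*I)/(p^2 - 2*p*(1 + I) + 4*I)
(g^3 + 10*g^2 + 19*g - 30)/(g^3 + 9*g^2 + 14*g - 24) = (g + 5)/(g + 4)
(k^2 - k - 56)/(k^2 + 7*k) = (k - 8)/k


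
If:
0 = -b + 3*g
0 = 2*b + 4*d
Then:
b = 3*g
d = -3*g/2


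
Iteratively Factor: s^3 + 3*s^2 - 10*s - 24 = (s + 4)*(s^2 - s - 6) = (s + 2)*(s + 4)*(s - 3)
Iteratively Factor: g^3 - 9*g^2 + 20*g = (g - 5)*(g^2 - 4*g) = g*(g - 5)*(g - 4)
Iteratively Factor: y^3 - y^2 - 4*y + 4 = (y + 2)*(y^2 - 3*y + 2) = (y - 2)*(y + 2)*(y - 1)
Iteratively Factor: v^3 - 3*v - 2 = (v + 1)*(v^2 - v - 2) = (v - 2)*(v + 1)*(v + 1)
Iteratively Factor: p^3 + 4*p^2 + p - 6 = (p + 3)*(p^2 + p - 2) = (p - 1)*(p + 3)*(p + 2)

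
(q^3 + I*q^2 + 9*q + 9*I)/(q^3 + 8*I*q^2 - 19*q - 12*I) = (q - 3*I)/(q + 4*I)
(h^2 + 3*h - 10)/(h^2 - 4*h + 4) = (h + 5)/(h - 2)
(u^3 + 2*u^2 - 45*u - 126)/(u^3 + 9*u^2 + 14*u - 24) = (u^2 - 4*u - 21)/(u^2 + 3*u - 4)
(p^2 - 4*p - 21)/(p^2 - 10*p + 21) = (p + 3)/(p - 3)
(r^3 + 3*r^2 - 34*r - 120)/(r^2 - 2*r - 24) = r + 5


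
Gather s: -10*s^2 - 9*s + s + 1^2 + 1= -10*s^2 - 8*s + 2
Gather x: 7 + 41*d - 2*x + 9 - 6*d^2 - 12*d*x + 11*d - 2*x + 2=-6*d^2 + 52*d + x*(-12*d - 4) + 18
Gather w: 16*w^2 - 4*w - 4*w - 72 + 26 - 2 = 16*w^2 - 8*w - 48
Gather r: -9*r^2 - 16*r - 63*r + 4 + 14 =-9*r^2 - 79*r + 18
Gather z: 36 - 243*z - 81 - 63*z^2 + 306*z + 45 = -63*z^2 + 63*z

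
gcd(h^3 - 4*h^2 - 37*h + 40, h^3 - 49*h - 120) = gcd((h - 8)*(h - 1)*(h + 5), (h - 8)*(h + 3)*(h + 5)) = h^2 - 3*h - 40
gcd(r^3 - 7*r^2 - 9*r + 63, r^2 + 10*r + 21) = r + 3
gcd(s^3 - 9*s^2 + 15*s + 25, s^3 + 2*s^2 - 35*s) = s - 5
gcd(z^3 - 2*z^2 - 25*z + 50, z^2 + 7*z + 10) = z + 5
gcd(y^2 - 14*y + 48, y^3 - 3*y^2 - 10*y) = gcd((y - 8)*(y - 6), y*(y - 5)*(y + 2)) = 1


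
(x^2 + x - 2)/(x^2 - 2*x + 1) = (x + 2)/(x - 1)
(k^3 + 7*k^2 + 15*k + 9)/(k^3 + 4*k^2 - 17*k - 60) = (k^2 + 4*k + 3)/(k^2 + k - 20)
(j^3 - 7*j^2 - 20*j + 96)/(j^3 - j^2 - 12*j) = (-j^3 + 7*j^2 + 20*j - 96)/(j*(-j^2 + j + 12))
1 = 1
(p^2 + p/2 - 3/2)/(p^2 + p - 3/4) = 2*(p - 1)/(2*p - 1)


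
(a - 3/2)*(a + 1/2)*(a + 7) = a^3 + 6*a^2 - 31*a/4 - 21/4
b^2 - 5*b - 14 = (b - 7)*(b + 2)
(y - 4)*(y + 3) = y^2 - y - 12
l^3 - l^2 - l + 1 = (l - 1)^2*(l + 1)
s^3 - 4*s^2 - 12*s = s*(s - 6)*(s + 2)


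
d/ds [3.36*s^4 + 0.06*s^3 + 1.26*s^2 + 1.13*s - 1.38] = 13.44*s^3 + 0.18*s^2 + 2.52*s + 1.13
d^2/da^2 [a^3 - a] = 6*a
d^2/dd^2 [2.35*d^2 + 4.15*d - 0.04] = 4.70000000000000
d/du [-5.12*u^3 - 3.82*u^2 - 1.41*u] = -15.36*u^2 - 7.64*u - 1.41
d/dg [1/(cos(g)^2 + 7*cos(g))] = (2*cos(g) + 7)*sin(g)/((cos(g) + 7)^2*cos(g)^2)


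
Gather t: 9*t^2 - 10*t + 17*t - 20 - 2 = 9*t^2 + 7*t - 22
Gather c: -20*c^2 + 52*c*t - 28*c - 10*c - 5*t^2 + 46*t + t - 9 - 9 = -20*c^2 + c*(52*t - 38) - 5*t^2 + 47*t - 18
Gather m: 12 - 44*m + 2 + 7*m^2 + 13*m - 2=7*m^2 - 31*m + 12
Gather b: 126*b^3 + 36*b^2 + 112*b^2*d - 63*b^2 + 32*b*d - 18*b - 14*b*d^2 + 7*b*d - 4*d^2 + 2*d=126*b^3 + b^2*(112*d - 27) + b*(-14*d^2 + 39*d - 18) - 4*d^2 + 2*d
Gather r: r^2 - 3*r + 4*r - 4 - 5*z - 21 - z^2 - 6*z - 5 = r^2 + r - z^2 - 11*z - 30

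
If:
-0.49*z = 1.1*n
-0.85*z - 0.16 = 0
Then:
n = 0.08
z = -0.19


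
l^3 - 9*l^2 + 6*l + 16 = (l - 8)*(l - 2)*(l + 1)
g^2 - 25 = (g - 5)*(g + 5)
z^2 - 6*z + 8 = (z - 4)*(z - 2)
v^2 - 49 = (v - 7)*(v + 7)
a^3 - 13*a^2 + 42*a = a*(a - 7)*(a - 6)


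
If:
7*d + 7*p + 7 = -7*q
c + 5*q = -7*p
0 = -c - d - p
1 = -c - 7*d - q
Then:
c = 5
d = -10/7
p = -25/7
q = 4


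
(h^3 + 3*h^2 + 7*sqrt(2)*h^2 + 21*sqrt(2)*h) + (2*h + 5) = h^3 + 3*h^2 + 7*sqrt(2)*h^2 + 2*h + 21*sqrt(2)*h + 5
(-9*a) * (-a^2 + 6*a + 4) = 9*a^3 - 54*a^2 - 36*a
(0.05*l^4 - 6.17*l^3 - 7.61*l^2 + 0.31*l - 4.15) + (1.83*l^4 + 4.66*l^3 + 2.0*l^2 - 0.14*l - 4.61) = 1.88*l^4 - 1.51*l^3 - 5.61*l^2 + 0.17*l - 8.76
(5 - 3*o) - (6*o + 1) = 4 - 9*o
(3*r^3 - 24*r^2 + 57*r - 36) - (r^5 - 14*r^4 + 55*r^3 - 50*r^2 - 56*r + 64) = -r^5 + 14*r^4 - 52*r^3 + 26*r^2 + 113*r - 100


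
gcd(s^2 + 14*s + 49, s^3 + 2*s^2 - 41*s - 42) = s + 7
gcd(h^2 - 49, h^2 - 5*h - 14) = h - 7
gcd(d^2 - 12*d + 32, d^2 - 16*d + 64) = d - 8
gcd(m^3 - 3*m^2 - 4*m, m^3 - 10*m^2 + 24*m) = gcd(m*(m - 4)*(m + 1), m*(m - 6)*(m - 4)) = m^2 - 4*m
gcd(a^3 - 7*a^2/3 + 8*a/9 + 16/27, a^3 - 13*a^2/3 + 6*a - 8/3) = a - 4/3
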